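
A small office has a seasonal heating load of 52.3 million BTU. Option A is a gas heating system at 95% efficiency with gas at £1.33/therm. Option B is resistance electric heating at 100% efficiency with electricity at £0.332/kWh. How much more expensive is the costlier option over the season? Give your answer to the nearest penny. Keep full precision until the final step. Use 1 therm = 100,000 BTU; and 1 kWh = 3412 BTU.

Heat load = 52.3 × 10⁶ BTU = 52,300,000 BTU
Gas: input = 52,300,000 / 0.95 = 55,052,632 BTU = 550.5 therm → 550.5 × £1.33 = £732.20
Electric: 52,300,000 BTU / 3412 = 15,330 kWh → × £0.332 = £5,088.98
Difference = |£732.20 − £5,088.98| = £4,356.78

£4356.78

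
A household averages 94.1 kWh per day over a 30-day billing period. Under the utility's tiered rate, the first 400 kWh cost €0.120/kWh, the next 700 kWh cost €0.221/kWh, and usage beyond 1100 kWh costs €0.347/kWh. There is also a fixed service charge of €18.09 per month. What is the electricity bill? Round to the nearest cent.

€818.67

Usage = 94.1 kWh/day × 30 days = 2823 kWh
First 400 kWh × €0.120 = €48.00
Next 700 kWh × €0.221 = €154.70
Remaining 1723 kWh × €0.347 = €597.88
Energy charge = €800.58; + service €18.09 = €818.67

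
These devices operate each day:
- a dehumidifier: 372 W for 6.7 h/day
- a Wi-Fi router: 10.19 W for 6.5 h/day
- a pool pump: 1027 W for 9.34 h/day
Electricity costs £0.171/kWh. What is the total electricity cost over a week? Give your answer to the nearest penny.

dehumidifier: 372 W × 6.7 h × 7 d = 17,447 Wh = 17.45 kWh
Wi-Fi router: 10.19 W × 6.5 h × 7 d = 464 Wh = 0.4636 kWh
pool pump: 1027 W × 9.34 h × 7 d = 67,145 Wh = 67.15 kWh
Total energy = 17.45 + 0.4636 + 67.15 = 85.06 kWh
Cost = 85.06 kWh × £0.171 = £14.54

£14.54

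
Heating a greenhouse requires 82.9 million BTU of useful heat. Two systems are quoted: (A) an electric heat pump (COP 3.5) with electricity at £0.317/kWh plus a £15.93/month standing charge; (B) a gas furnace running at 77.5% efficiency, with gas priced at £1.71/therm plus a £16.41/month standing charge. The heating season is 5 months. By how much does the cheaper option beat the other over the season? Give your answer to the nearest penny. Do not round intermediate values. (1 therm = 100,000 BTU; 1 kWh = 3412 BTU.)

£369.03

Heat load = 82.9 × 10⁶ BTU = 82,900,000 BTU
Gas: input = 82,900,000 / 0.775 = 106,967,742 BTU = 1,070 therm → 1,070 × £1.71 = £1,829.15; + 5 × £16.41 standing = £1,911.20
Heat pump: 82,900,000 BTU / 3412 = 24,300 kWh heat; / 3.5 = 6,942 kWh in → × £0.317 = £2,200.58; + 5 × £15.93 standing = £2,280.23
Difference = |£1,911.20 − £2,280.23| = £369.03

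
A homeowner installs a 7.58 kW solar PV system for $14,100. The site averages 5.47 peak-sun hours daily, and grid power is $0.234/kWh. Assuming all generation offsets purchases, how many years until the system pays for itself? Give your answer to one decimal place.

Daily generation = 7.58 kW × 5.47 h = 41.46 kWh
Annual generation = 41.46 × 365 = 15134 kWh
Annual savings = 15134 × $0.234 = $3,541.32
Payback = $14,100 / $3,541.32 = 3.98 years

4.0 years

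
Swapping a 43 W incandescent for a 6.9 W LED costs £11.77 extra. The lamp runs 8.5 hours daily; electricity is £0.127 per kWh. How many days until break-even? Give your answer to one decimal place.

302.0 days

Power saved = 43 − 6.9 = 36.1 W
Daily energy saved = 36.1 W × 8.5 h = 306.9 Wh = 0.30685 kWh
Daily savings = 0.30685 × £0.127 = £0.0390
Payback = £11.77 / £0.0390 per day = 302 days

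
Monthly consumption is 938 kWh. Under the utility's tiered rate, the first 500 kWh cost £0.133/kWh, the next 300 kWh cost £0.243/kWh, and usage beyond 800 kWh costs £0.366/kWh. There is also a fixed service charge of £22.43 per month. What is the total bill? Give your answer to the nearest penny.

First 500 kWh × £0.133 = £66.50
Next 300 kWh × £0.243 = £72.90
Remaining 138 kWh × £0.366 = £50.51
Energy charge = £189.91; + service £22.43 = £212.34

£212.34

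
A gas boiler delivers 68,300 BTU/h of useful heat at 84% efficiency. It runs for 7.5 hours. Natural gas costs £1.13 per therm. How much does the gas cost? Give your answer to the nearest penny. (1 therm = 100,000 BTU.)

Heat delivered = 68,300 BTU/h × 7.5 h = 512,250 BTU
Gas input = 512,250 / 0.84 = 609,821 BTU
= 609,821 / 100,000 = 6.098 therm
Cost = 6.098 × £1.13/therm = £6.89

£6.89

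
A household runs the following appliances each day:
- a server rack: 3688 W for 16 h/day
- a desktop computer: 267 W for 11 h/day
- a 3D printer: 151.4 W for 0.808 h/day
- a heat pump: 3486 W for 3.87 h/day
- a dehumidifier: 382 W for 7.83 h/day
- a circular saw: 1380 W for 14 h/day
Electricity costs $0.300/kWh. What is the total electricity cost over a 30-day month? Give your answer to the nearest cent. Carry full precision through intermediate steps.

server rack: 3688 W × 16 h × 30 d = 1,770,240 Wh = 1,770 kWh
desktop computer: 267 W × 11 h × 30 d = 88,110 Wh = 88.11 kWh
3D printer: 151.4 W × 0.808 h × 30 d = 3,670 Wh = 3.67 kWh
heat pump: 3486 W × 3.87 h × 30 d = 404,725 Wh = 404.7 kWh
dehumidifier: 382 W × 7.83 h × 30 d = 89,732 Wh = 89.73 kWh
circular saw: 1380 W × 14 h × 30 d = 579,600 Wh = 579.6 kWh
Total energy = 1,770 + 88.11 + 3.67 + 404.7 + 89.73 + 579.6 = 2,936 kWh
Cost = 2,936 kWh × $0.300 = $880.82

$880.82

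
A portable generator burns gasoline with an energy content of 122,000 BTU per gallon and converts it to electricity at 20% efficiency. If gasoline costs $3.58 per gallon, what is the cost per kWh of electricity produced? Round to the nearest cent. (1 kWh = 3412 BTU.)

Electrical output per gallon = 122,000 BTU × 0.20 / 3412 BTU/kWh = 7.151 kWh
Cost per kWh = $3.58 / 7.151 kWh = $0.501

$0.50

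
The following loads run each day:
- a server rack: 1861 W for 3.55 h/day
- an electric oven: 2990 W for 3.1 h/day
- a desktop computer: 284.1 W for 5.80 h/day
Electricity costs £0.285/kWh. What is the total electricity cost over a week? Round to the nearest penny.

server rack: 1861 W × 3.55 h × 7 d = 46,246 Wh = 46.25 kWh
electric oven: 2990 W × 3.1 h × 7 d = 64,883 Wh = 64.88 kWh
desktop computer: 284.1 W × 5.80 h × 7 d = 11,534 Wh = 11.53 kWh
Total energy = 46.25 + 64.88 + 11.53 = 122.7 kWh
Cost = 122.7 kWh × £0.285 = £34.96

£34.96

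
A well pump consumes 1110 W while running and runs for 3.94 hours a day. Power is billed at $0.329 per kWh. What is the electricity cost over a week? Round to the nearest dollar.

Energy = 1110 W × 3.94 h/day × 7 days = 30,614 Wh = 30.61 kWh
Cost = 30.61 kWh × $0.329/kWh = $10.07 ≈ $10

$10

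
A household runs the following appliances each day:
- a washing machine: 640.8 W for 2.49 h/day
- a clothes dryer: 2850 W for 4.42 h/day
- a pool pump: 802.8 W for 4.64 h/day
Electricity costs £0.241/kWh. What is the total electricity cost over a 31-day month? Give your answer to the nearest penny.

washing machine: 640.8 W × 2.49 h × 31 d = 49,463 Wh = 49.46 kWh
clothes dryer: 2850 W × 4.42 h × 31 d = 390,507 Wh = 390.5 kWh
pool pump: 802.8 W × 4.64 h × 31 d = 115,475 Wh = 115.5 kWh
Total energy = 49.46 + 390.5 + 115.5 = 555.4 kWh
Cost = 555.4 kWh × £0.241 = £133.86

£133.86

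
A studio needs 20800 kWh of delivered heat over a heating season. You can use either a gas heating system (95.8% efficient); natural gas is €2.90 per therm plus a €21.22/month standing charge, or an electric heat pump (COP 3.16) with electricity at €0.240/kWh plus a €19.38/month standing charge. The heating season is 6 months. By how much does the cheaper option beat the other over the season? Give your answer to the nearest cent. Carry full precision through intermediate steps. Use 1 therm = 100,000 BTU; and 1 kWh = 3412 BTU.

Heat load = 20800 kWh × 3412 = 70,969,600 BTU
Gas: input = 70,969,600 / 0.958 = 74,081,002 BTU = 740.8 therm → 740.8 × €2.90 = €2,148.35; + 6 × €21.22 standing = €2,275.67
Heat pump: 70,969,600 BTU / 3412 = 20,800 kWh heat; / 3.16 = 6,582 kWh in → × €0.240 = €1,579.75; + 6 × €19.38 standing = €1,696.03
Difference = |€2,275.67 − €1,696.03| = €579.64

€579.64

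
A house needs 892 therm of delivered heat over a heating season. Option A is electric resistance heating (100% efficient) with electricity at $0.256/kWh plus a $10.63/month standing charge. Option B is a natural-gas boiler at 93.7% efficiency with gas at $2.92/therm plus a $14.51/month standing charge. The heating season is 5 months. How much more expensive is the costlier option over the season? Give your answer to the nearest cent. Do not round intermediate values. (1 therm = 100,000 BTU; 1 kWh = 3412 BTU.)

$3893.45

Heat load = 892 therm × 100,000 = 89,200,000 BTU
Gas: input = 89,200,000 / 0.937 = 95,197,439 BTU = 952 therm → 952 × $2.92 = $2,779.77; + 5 × $14.51 standing = $2,852.32
Electric: 89,200,000 BTU / 3412 = 26,140 kWh → × $0.256 = $6,692.61; + 5 × $10.63 standing = $6,745.76
Difference = |$2,852.32 − $6,745.76| = $3,893.45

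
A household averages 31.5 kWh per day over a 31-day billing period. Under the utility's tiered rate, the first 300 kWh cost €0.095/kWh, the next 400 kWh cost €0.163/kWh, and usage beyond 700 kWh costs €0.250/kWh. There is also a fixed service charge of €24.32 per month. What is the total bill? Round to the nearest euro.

€187

Usage = 31.5 kWh/day × 31 days = 976.5 kWh
First 300 kWh × €0.095 = €28.50
Next 400 kWh × €0.163 = €65.20
Remaining 276.5 kWh × €0.250 = €69.12
Energy charge = €162.82; + service €24.32 = €187.14 ≈ €187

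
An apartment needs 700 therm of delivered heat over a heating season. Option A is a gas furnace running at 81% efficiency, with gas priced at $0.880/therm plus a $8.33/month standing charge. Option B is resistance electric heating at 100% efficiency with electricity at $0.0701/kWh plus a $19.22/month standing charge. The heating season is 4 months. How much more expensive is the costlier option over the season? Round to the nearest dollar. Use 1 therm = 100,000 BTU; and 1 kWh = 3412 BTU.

$721

Heat load = 700 therm × 100,000 = 70,000,000 BTU
Gas: input = 70,000,000 / 0.81 = 86,419,753 BTU = 864.2 therm → 864.2 × $0.880 = $760.49; + 4 × $8.33 standing = $793.81
Electric: 70,000,000 BTU / 3412 = 20,520 kWh → × $0.0701 = $1,438.16; + 4 × $19.22 standing = $1,515.04
Difference = |$793.81 − $1,515.04| = $721.23 ≈ $721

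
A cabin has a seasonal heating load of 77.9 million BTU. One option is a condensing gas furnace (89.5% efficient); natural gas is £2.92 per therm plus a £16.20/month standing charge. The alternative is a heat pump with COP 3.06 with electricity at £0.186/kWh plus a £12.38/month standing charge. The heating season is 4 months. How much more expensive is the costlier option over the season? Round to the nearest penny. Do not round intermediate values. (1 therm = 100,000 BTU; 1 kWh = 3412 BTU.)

£1169.04

Heat load = 77.9 × 10⁶ BTU = 77,900,000 BTU
Gas: input = 77,900,000 / 0.895 = 87,039,106 BTU = 870.4 therm → 870.4 × £2.92 = £2,541.54; + 4 × £16.20 standing = £2,606.34
Heat pump: 77,900,000 BTU / 3412 = 22,830 kWh heat; / 3.06 = 7,461 kWh in → × £0.186 = £1,387.78; + 4 × £12.38 standing = £1,437.30
Difference = |£2,606.34 − £1,437.30| = £1,169.04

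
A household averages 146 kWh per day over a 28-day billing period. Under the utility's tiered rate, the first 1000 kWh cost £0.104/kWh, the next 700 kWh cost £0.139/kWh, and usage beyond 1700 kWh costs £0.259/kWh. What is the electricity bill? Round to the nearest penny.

Usage = 146 kWh/day × 28 days = 4088 kWh
First 1000 kWh × £0.104 = £104.00
Next 700 kWh × £0.139 = £97.30
Remaining 2388 kWh × £0.259 = £618.49
Total = £819.79

£819.79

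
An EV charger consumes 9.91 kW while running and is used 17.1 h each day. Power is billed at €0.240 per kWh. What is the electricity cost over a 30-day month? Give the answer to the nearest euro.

Energy = 9910 W × 17.1 h/day × 30 days = 5,083,830 Wh = 5,084 kWh
Cost = 5,084 kWh × €0.240/kWh = €1,220.12 ≈ €1220

€1220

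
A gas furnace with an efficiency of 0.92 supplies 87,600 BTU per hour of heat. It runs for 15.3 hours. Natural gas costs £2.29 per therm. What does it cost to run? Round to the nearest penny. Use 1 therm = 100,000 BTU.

£33.36

Heat delivered = 87,600 BTU/h × 15.3 h = 1,340,280 BTU
Gas input = 1,340,280 / 0.92 = 1,456,826 BTU
= 1,456,826 / 100,000 = 14.57 therm
Cost = 14.57 × £2.29/therm = £33.36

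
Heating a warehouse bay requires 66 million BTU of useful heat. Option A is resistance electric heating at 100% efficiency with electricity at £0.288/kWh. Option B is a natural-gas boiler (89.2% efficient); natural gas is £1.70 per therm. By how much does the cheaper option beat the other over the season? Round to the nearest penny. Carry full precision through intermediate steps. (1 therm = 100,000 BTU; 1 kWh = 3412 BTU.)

£4313.08

Heat load = 66 × 10⁶ BTU = 66,000,000 BTU
Gas: input = 66,000,000 / 0.892 = 73,991,031 BTU = 739.9 therm → 739.9 × £1.70 = £1,257.85
Electric: 66,000,000 BTU / 3412 = 19,340 kWh → × £0.288 = £5,570.93
Difference = |£1,257.85 − £5,570.93| = £4,313.08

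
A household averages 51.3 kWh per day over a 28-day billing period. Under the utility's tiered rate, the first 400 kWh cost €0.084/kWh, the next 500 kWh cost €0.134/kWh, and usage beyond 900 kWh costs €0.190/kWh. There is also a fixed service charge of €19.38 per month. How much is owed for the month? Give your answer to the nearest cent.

Usage = 51.3 kWh/day × 28 days = 1436.4 kWh
First 400 kWh × €0.084 = €33.60
Next 500 kWh × €0.134 = €67.00
Remaining 536.4 kWh × €0.190 = €101.92
Energy charge = €202.52; + service €19.38 = €221.90

€221.90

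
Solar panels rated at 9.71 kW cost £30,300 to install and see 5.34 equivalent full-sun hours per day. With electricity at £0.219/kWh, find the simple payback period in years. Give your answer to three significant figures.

7.31 years

Daily generation = 9.71 kW × 5.34 h = 51.85 kWh
Annual generation = 51.85 × 365 = 18926 kWh
Annual savings = 18926 × £0.219 = £4,144.74
Payback = £30,300 / £4,144.74 = 7.31 years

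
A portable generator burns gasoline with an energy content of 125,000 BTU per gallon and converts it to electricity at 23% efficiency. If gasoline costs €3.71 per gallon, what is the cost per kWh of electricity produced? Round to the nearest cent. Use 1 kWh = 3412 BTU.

Electrical output per gallon = 125,000 BTU × 0.23 / 3412 BTU/kWh = 8.426 kWh
Cost per kWh = €3.71 / 8.426 kWh = €0.440

€0.44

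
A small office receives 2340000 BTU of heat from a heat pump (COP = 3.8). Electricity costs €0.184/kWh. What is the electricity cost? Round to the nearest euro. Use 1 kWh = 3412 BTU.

€33

Heat delivered = 2,340,000 BTU / 3412 = 685.8 kWh
Electrical input = 685.8 kWh / 3.8 = 180.5 kWh
Cost = 180.5 × €0.184/kWh = €33.21 ≈ €33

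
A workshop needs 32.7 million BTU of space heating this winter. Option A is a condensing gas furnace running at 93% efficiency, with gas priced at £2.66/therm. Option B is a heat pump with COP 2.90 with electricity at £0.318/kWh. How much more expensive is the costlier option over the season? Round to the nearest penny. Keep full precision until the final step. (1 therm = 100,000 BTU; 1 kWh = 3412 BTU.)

Heat load = 32.7 × 10⁶ BTU = 32,700,000 BTU
Gas: input = 32,700,000 / 0.93 = 35,161,290 BTU = 351.6 therm → 351.6 × £2.66 = £935.29
Heat pump: 32,700,000 BTU / 3412 = 9,584 kWh heat; / 2.90 = 3,305 kWh in → × £0.318 = £1,050.92
Difference = |£935.29 − £1,050.92| = £115.63

£115.63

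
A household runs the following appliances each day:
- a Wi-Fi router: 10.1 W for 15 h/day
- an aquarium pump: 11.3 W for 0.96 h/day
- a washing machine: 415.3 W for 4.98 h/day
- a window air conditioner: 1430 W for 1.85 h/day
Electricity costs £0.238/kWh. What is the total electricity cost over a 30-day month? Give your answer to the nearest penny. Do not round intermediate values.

Wi-Fi router: 10.1 W × 15 h × 30 d = 4,545 Wh = 4.545 kWh
aquarium pump: 11.3 W × 0.96 h × 30 d = 325 Wh = 0.3254 kWh
washing machine: 415.3 W × 4.98 h × 30 d = 62,046 Wh = 62.05 kWh
window air conditioner: 1430 W × 1.85 h × 30 d = 79,365 Wh = 79.36 kWh
Total energy = 4.545 + 0.3254 + 62.05 + 79.36 = 146.3 kWh
Cost = 146.3 kWh × £0.238 = £34.81

£34.81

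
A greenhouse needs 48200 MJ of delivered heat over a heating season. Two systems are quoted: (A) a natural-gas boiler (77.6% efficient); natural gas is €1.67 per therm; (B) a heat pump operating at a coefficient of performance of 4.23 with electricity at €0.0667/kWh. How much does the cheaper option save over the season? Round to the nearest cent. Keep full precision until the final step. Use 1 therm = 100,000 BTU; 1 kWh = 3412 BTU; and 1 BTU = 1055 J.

Heat load = 48200 MJ = 48,200,000,000 J / 1055 = 45,687,204 BTU
Gas: input = 45,687,204 / 0.776 = 58,875,263 BTU = 588.8 therm → 588.8 × €1.67 = €983.22
Heat pump: 45,687,204 BTU / 3412 = 13,390 kWh heat; / 4.23 = 3,166 kWh in → × €0.0667 = €211.14
Difference = |€983.22 − €211.14| = €772.08

€772.08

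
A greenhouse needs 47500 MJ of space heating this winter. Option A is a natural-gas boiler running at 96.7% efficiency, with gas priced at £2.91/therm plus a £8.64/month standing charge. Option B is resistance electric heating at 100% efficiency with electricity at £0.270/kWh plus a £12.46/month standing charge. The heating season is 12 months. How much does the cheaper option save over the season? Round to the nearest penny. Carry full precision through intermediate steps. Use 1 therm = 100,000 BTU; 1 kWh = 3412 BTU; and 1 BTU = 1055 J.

£2253.78

Heat load = 47500 MJ = 47,500,000,000 J / 1055 = 45,023,697 BTU
Gas: input = 45,023,697 / 0.967 = 46,560,183 BTU = 465.6 therm → 465.6 × £2.91 = £1,354.90; + 12 × £8.64 standing = £1,458.58
Electric: 45,023,697 BTU / 3412 = 13,200 kWh → × £0.270 = £3,562.84; + 12 × £12.46 standing = £3,712.36
Difference = |£1,458.58 − £3,712.36| = £2,253.78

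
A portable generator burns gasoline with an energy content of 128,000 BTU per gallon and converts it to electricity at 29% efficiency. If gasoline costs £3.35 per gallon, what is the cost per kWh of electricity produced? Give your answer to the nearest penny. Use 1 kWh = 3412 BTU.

Electrical output per gallon = 128,000 BTU × 0.29 / 3412 BTU/kWh = 10.88 kWh
Cost per kWh = £3.35 / 10.88 kWh = £0.308

£0.31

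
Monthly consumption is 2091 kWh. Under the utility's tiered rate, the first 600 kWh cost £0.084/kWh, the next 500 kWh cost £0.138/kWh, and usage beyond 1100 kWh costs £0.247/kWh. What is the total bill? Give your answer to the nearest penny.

First 600 kWh × £0.084 = £50.40
Next 500 kWh × £0.138 = £69.00
Remaining 991 kWh × £0.247 = £244.78
Total = £364.18

£364.18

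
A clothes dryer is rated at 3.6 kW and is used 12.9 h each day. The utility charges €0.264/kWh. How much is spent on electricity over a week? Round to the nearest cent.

Energy = 3600 W × 12.9 h/day × 7 days = 325,080 Wh = 325.1 kWh
Cost = 325.1 kWh × €0.264/kWh = €85.82

€85.82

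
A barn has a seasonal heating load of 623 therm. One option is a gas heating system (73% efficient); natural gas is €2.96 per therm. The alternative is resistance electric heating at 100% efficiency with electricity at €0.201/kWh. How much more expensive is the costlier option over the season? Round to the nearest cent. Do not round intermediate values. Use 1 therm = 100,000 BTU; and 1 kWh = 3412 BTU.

Heat load = 623 therm × 100,000 = 62,300,000 BTU
Gas: input = 62,300,000 / 0.73 = 85,342,466 BTU = 853.4 therm → 853.4 × €2.96 = €2,526.14
Electric: 62,300,000 BTU / 3412 = 18,260 kWh → × €0.201 = €3,670.08
Difference = |€2,526.14 − €3,670.08| = €1,143.94

€1143.94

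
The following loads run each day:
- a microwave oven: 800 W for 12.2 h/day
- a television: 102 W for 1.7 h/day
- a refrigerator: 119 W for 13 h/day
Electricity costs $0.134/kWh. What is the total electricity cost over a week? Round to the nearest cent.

microwave oven: 800 W × 12.2 h × 7 d = 68,320 Wh = 68.32 kWh
television: 102 W × 1.7 h × 7 d = 1,214 Wh = 1.214 kWh
refrigerator: 119 W × 13 h × 7 d = 10,829 Wh = 10.83 kWh
Total energy = 68.32 + 1.214 + 10.83 = 80.36 kWh
Cost = 80.36 kWh × $0.134 = $10.77

$10.77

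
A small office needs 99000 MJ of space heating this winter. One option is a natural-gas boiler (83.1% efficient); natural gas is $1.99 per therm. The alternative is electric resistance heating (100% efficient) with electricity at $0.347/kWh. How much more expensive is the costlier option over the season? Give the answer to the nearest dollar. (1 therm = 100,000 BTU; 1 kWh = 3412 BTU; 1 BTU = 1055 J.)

Heat load = 99000 MJ = 99,000,000,000 J / 1055 = 93,838,863 BTU
Gas: input = 93,838,863 / 0.831 = 112,922,819 BTU = 1,129 therm → 1,129 × $1.99 = $2,247.16
Electric: 93,838,863 BTU / 3412 = 27,500 kWh → × $0.347 = $9,543.40
Difference = |$2,247.16 − $9,543.40| = $7,296.24 ≈ $7296

$7296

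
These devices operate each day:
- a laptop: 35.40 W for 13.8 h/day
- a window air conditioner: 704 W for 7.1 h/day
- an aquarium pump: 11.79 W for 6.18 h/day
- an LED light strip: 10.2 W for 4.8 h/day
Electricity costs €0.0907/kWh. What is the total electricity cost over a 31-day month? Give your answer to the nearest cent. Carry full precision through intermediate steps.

laptop: 35.40 W × 13.8 h × 31 d = 15,144 Wh = 15.14 kWh
window air conditioner: 704 W × 7.1 h × 31 d = 154,950 Wh = 155 kWh
aquarium pump: 11.79 W × 6.18 h × 31 d = 2,259 Wh = 2.259 kWh
LED light strip: 10.2 W × 4.8 h × 31 d = 1,518 Wh = 1.518 kWh
Total energy = 15.14 + 155 + 2.259 + 1.518 = 173.9 kWh
Cost = 173.9 kWh × €0.0907 = €15.77

€15.77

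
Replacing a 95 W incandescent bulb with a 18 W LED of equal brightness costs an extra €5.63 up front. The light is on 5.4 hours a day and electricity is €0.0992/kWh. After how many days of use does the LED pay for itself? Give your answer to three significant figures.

Power saved = 95 − 18 = 77 W
Daily energy saved = 77 W × 5.4 h = 415.8 Wh = 0.4158 kWh
Daily savings = 0.4158 × €0.0992 = €0.0412
Payback = €5.63 / €0.0412 per day = 136.5 days

136 days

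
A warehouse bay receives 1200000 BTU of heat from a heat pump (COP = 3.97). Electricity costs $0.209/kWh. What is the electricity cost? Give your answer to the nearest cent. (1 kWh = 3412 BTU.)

Heat delivered = 1,200,000 BTU / 3412 = 351.7 kWh
Electrical input = 351.7 kWh / 3.97 = 88.59 kWh
Cost = 88.59 × $0.209/kWh = $18.52

$18.52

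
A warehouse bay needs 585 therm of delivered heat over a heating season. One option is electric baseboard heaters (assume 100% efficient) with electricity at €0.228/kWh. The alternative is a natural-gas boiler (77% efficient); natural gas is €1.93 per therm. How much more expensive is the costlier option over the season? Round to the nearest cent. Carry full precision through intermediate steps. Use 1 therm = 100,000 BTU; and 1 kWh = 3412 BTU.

Heat load = 585 therm × 100,000 = 58,500,000 BTU
Gas: input = 58,500,000 / 0.77 = 75,974,026 BTU = 759.7 therm → 759.7 × €1.93 = €1,466.30
Electric: 58,500,000 BTU / 3412 = 17,150 kWh → × €0.228 = €3,909.14
Difference = |€1,466.30 − €3,909.14| = €2,442.85

€2442.85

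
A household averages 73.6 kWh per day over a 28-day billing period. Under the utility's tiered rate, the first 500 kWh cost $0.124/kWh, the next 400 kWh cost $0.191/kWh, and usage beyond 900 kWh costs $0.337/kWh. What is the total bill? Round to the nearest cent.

Usage = 73.6 kWh/day × 28 days = 2060.8 kWh
First 500 kWh × $0.124 = $62.00
Next 400 kWh × $0.191 = $76.40
Remaining 1160.8 kWh × $0.337 = $391.19
Total = $529.59

$529.59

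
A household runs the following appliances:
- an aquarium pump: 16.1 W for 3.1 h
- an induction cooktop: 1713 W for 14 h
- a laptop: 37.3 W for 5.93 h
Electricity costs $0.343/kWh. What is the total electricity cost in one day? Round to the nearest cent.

aquarium pump: 16.1 W × 3.1 h = 50 Wh = 0.04991 kWh
induction cooktop: 1713 W × 14 h = 23,982 Wh = 23.98 kWh
laptop: 37.3 W × 5.93 h = 221 Wh = 0.2212 kWh
Total energy = 0.04991 + 23.98 + 0.2212 = 24.25 kWh
Cost = 24.25 kWh × $0.343 = $8.32

$8.32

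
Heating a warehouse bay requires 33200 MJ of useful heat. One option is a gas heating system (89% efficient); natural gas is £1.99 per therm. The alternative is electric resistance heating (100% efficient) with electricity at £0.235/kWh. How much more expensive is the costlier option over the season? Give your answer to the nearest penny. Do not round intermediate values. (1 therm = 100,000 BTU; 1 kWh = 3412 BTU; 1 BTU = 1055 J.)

£1463.79

Heat load = 33200 MJ = 33,200,000,000 J / 1055 = 31,469,194 BTU
Gas: input = 31,469,194 / 0.890 = 35,358,645 BTU = 353.6 therm → 353.6 × £1.99 = £703.64
Electric: 31,469,194 BTU / 3412 = 9,223 kWh → × £0.235 = £2,167.43
Difference = |£703.64 − £2,167.43| = £1,463.79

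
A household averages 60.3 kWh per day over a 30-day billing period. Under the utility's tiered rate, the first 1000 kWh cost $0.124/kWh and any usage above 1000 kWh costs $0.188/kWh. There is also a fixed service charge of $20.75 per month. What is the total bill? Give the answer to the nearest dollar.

Usage = 60.3 kWh/day × 30 days = 1809 kWh
First 1000 kWh × $0.124 = $124.00
Remaining 809 kWh × $0.188 = $152.09
Energy charge = $276.09; + service $20.75 = $296.84 ≈ $297

$297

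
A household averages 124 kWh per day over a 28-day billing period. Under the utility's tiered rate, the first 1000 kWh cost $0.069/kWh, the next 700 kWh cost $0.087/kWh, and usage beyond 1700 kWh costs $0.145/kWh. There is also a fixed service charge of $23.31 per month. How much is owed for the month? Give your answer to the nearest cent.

Usage = 124 kWh/day × 28 days = 3472 kWh
First 1000 kWh × $0.069 = $69.00
Next 700 kWh × $0.087 = $60.90
Remaining 1772 kWh × $0.145 = $256.94
Energy charge = $386.84; + service $23.31 = $410.15

$410.15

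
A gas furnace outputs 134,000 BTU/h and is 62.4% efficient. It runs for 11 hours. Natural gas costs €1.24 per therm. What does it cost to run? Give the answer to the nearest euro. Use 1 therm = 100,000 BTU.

€29

Heat delivered = 134,000 BTU/h × 11 h = 1,474,000 BTU
Gas input = 1,474,000 / 0.624 = 2,362,179 BTU
= 2,362,179 / 100,000 = 23.62 therm
Cost = 23.62 × €1.24/therm = €29.29 ≈ €29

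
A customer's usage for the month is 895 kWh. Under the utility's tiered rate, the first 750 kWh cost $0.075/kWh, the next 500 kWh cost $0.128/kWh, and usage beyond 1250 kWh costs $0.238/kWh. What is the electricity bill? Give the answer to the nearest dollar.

$75

First 750 kWh × $0.075 = $56.25
Next 145 kWh × $0.128 = $18.56
Remaining tier: 0 kWh (not reached)
Total = $74.81 ≈ $75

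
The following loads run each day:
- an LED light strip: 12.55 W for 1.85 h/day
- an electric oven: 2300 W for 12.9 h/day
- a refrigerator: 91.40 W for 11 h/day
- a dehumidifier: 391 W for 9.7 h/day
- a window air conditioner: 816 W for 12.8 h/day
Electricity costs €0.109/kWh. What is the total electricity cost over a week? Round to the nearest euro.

LED light strip: 12.55 W × 1.85 h × 7 d = 163 Wh = 0.1625 kWh
electric oven: 2300 W × 12.9 h × 7 d = 207,690 Wh = 207.7 kWh
refrigerator: 91.40 W × 11 h × 7 d = 7,038 Wh = 7.038 kWh
dehumidifier: 391 W × 9.7 h × 7 d = 26,549 Wh = 26.55 kWh
window air conditioner: 816 W × 12.8 h × 7 d = 73,114 Wh = 73.11 kWh
Total energy = 0.1625 + 207.7 + 7.038 + 26.55 + 73.11 = 314.6 kWh
Cost = 314.6 kWh × €0.109 = €34.29 ≈ €34

€34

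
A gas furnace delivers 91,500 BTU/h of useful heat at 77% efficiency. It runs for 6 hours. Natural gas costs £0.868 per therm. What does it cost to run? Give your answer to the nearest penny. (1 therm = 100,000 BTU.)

Heat delivered = 91,500 BTU/h × 6 h = 549,000 BTU
Gas input = 549,000 / 0.77 = 712,987 BTU
= 712,987 / 100,000 = 7.13 therm
Cost = 7.13 × £0.868/therm = £6.19

£6.19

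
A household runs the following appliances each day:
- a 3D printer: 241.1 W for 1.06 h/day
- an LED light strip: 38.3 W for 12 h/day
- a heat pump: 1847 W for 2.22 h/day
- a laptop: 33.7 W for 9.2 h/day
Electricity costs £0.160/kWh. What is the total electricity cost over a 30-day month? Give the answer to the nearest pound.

£25

3D printer: 241.1 W × 1.06 h × 30 d = 7,667 Wh = 7.667 kWh
LED light strip: 38.3 W × 12 h × 30 d = 13,788 Wh = 13.79 kWh
heat pump: 1847 W × 2.22 h × 30 d = 123,010 Wh = 123 kWh
laptop: 33.7 W × 9.2 h × 30 d = 9,301 Wh = 9.301 kWh
Total energy = 7.667 + 13.79 + 123 + 9.301 = 153.8 kWh
Cost = 153.8 kWh × £0.160 = £24.60 ≈ £25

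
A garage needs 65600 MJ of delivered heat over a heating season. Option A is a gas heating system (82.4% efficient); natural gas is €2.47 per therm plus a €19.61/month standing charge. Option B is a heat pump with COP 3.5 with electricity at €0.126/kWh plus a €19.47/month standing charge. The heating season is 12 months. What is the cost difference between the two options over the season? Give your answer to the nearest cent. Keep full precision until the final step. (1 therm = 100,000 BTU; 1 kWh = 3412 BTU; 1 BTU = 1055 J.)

Heat load = 65600 MJ = 65,600,000,000 J / 1055 = 62,180,095 BTU
Gas: input = 62,180,095 / 0.824 = 75,461,280 BTU = 754.6 therm → 754.6 × €2.47 = €1,863.89; + 12 × €19.61 standing = €2,099.21
Heat pump: 62,180,095 BTU / 3412 = 18,220 kWh heat; / 3.5 = 5,207 kWh in → × €0.126 = €656.06; + 12 × €19.47 standing = €889.70
Difference = |€2,099.21 − €889.70| = €1,209.51

€1209.51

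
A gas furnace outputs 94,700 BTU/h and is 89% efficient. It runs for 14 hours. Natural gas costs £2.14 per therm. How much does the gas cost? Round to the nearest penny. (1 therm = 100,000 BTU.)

Heat delivered = 94,700 BTU/h × 14 h = 1,325,800 BTU
Gas input = 1,325,800 / 0.89 = 1,489,663 BTU
= 1,489,663 / 100,000 = 14.9 therm
Cost = 14.9 × £2.14/therm = £31.88

£31.88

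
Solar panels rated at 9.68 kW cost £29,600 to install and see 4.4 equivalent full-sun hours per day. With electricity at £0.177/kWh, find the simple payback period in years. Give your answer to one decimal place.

Daily generation = 9.68 kW × 4.4 h = 42.59 kWh
Annual generation = 42.59 × 365 = 15546 kWh
Annual savings = 15546 × £0.177 = £2,751.66
Payback = £29,600 / £2,751.66 = 10.8 years

10.8 years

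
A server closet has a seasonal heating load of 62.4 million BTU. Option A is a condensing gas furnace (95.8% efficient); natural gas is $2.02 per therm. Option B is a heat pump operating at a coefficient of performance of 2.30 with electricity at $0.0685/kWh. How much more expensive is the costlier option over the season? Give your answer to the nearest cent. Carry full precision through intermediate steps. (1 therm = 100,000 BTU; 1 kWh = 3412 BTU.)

Heat load = 62.4 × 10⁶ BTU = 62,400,000 BTU
Gas: input = 62,400,000 / 0.958 = 65,135,699 BTU = 651.4 therm → 651.4 × $2.02 = $1,315.74
Heat pump: 62,400,000 BTU / 3412 = 18,290 kWh heat; / 2.30 = 7,951 kWh in → × $0.0685 = $544.68
Difference = |$1,315.74 − $544.68| = $771.07

$771.07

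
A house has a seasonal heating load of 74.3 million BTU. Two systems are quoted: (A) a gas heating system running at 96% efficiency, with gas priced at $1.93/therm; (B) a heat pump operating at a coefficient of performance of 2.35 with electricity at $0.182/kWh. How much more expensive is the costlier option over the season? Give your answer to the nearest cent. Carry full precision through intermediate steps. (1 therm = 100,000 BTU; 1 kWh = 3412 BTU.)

Heat load = 74.3 × 10⁶ BTU = 74,300,000 BTU
Gas: input = 74,300,000 / 0.96 = 77,395,833 BTU = 774 therm → 774 × $1.93 = $1,493.74
Heat pump: 74,300,000 BTU / 3412 = 21,780 kWh heat; / 2.35 = 9,266 kWh in → × $0.182 = $1,686.49
Difference = |$1,493.74 − $1,686.49| = $192.75

$192.75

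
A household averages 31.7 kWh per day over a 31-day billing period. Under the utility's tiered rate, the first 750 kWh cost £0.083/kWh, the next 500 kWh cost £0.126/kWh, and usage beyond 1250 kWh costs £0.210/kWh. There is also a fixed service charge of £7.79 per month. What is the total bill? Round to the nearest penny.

Usage = 31.7 kWh/day × 31 days = 982.7 kWh
First 750 kWh × £0.083 = £62.25
Next 232.7 kWh × £0.126 = £29.32
Remaining tier: 0 kWh (not reached)
Energy charge = £91.57; + service £7.79 = £99.36

£99.36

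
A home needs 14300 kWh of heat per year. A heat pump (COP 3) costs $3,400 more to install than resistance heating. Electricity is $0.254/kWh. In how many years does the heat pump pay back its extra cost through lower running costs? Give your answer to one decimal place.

Resistance: 14300 kWh × $0.254 = $3,632.20/yr
Heat pump: 14300 / 3 = 4767 kWh in → × $0.254 = $1,210.73/yr
Annual savings = $2,421.47
Payback = $3,400 / $2,421.47 = 1.4 years

1.4 years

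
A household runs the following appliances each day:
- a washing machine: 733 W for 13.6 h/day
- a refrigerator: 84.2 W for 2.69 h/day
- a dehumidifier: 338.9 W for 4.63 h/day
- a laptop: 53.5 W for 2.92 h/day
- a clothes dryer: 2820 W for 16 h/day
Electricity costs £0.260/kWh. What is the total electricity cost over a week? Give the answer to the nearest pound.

£104

washing machine: 733 W × 13.6 h × 7 d = 69,782 Wh = 69.78 kWh
refrigerator: 84.2 W × 2.69 h × 7 d = 1,585 Wh = 1.585 kWh
dehumidifier: 338.9 W × 4.63 h × 7 d = 10,984 Wh = 10.98 kWh
laptop: 53.5 W × 2.92 h × 7 d = 1,094 Wh = 1.094 kWh
clothes dryer: 2820 W × 16 h × 7 d = 315,840 Wh = 315.8 kWh
Total energy = 69.78 + 1.585 + 10.98 + 1.094 + 315.8 = 399.3 kWh
Cost = 399.3 kWh × £0.260 = £103.81 ≈ £104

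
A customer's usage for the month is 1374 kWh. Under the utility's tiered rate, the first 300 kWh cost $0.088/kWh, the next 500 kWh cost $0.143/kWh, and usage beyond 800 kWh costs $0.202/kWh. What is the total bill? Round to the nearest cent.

First 300 kWh × $0.088 = $26.40
Next 500 kWh × $0.143 = $71.50
Remaining 574 kWh × $0.202 = $115.95
Total = $213.85

$213.85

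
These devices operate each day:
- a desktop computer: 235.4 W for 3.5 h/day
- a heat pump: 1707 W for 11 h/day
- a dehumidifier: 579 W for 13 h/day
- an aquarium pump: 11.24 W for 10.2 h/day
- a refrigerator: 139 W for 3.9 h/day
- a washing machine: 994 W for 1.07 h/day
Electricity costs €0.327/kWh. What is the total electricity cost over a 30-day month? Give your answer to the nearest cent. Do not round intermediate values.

desktop computer: 235.4 W × 3.5 h × 30 d = 24,717 Wh = 24.72 kWh
heat pump: 1707 W × 11 h × 30 d = 563,310 Wh = 563.3 kWh
dehumidifier: 579 W × 13 h × 30 d = 225,810 Wh = 225.8 kWh
aquarium pump: 11.24 W × 10.2 h × 30 d = 3,439 Wh = 3.439 kWh
refrigerator: 139 W × 3.9 h × 30 d = 16,263 Wh = 16.26 kWh
washing machine: 994 W × 1.07 h × 30 d = 31,907 Wh = 31.91 kWh
Total energy = 24.72 + 563.3 + 225.8 + 3.439 + 16.26 + 31.91 = 865.4 kWh
Cost = 865.4 kWh × €0.327 = €283.00

€283.00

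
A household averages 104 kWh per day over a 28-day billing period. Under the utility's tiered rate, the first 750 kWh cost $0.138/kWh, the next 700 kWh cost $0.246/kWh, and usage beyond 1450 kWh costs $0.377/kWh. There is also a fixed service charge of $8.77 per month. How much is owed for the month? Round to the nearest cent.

Usage = 104 kWh/day × 28 days = 2912 kWh
First 750 kWh × $0.138 = $103.50
Next 700 kWh × $0.246 = $172.20
Remaining 1462 kWh × $0.377 = $551.17
Energy charge = $826.87; + service $8.77 = $835.64

$835.64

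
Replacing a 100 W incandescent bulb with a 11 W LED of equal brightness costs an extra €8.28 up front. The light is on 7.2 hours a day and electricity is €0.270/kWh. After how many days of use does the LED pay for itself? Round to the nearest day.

48 days

Power saved = 100 − 11 = 89 W
Daily energy saved = 89 W × 7.2 h = 640.8 Wh = 0.6408 kWh
Daily savings = 0.6408 × €0.270 = €0.1730
Payback = €8.28 / €0.1730 per day = 47.86 days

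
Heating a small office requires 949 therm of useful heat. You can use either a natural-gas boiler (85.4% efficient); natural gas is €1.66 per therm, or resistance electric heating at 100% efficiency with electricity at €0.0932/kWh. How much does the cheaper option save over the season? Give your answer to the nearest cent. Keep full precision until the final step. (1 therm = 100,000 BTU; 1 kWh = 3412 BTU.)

Heat load = 949 therm × 100,000 = 94,900,000 BTU
Gas: input = 94,900,000 / 0.854 = 111,124,122 BTU = 1,111 therm → 1,111 × €1.66 = €1,844.66
Electric: 94,900,000 BTU / 3412 = 27,810 kWh → × €0.0932 = €2,592.23
Difference = |€1,844.66 − €2,592.23| = €747.57

€747.57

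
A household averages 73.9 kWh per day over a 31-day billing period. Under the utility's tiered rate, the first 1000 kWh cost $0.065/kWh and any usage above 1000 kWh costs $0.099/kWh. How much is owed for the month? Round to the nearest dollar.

Usage = 73.9 kWh/day × 31 days = 2290.9 kWh
First 1000 kWh × $0.065 = $65.00
Remaining 1290.9 kWh × $0.099 = $127.80
Total = $192.80 ≈ $193

$193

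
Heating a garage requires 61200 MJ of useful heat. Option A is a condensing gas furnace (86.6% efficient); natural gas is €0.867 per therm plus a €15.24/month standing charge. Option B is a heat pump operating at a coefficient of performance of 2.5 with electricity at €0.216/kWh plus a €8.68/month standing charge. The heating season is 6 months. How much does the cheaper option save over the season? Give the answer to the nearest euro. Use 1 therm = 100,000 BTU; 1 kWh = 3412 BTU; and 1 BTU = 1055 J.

€849

Heat load = 61200 MJ = 61,200,000,000 J / 1055 = 58,009,479 BTU
Gas: input = 58,009,479 / 0.866 = 66,985,541 BTU = 669.9 therm → 669.9 × €0.867 = €580.76; + 6 × €15.24 standing = €672.20
Heat pump: 58,009,479 BTU / 3412 = 17,000 kWh heat; / 2.5 = 6,801 kWh in → × €0.216 = €1,468.94; + 6 × €8.68 standing = €1,521.02
Difference = |€672.20 − €1,521.02| = €848.81 ≈ €849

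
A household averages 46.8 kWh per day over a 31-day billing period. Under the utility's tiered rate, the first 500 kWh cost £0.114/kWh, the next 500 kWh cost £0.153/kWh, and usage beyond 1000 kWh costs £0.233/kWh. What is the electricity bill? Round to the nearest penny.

Usage = 46.8 kWh/day × 31 days = 1450.8 kWh
First 500 kWh × £0.114 = £57.00
Next 500 kWh × £0.153 = £76.50
Remaining 450.8 kWh × £0.233 = £105.04
Total = £238.54

£238.54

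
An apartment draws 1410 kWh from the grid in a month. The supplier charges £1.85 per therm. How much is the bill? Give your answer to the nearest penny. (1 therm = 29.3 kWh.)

£89.03

1410 kWh × (0.03413 therm/kWh) = 48.12 therm
Cost = 48.12 therm × £1.85/therm = £89.03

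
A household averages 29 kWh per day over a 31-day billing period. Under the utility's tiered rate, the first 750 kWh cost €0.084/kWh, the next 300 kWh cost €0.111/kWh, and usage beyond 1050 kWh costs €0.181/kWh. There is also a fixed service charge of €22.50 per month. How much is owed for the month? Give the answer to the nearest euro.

€102

Usage = 29 kWh/day × 31 days = 899 kWh
First 750 kWh × €0.084 = €63.00
Next 149 kWh × €0.111 = €16.54
Remaining tier: 0 kWh (not reached)
Energy charge = €79.54; + service €22.50 = €102.04 ≈ €102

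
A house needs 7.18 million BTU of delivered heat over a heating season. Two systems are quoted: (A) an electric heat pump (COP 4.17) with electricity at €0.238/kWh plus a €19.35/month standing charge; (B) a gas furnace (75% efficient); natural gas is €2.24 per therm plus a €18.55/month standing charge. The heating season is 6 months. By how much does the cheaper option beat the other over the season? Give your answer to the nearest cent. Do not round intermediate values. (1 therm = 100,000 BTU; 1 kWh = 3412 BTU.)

Heat load = 7.18 × 10⁶ BTU = 7,180,000 BTU
Gas: input = 7,180,000 / 0.75 = 9,573,333 BTU = 95.73 therm → 95.73 × €2.24 = €214.44; + 6 × €18.55 standing = €325.74
Heat pump: 7,180,000 BTU / 3412 = 2,104 kWh heat; / 4.17 = 504.6 kWh in → × €0.238 = €120.10; + 6 × €19.35 standing = €236.20
Difference = |€325.74 − €236.20| = €89.54

€89.54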